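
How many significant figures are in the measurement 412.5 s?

4

412.5: every digit is nonzero and significant.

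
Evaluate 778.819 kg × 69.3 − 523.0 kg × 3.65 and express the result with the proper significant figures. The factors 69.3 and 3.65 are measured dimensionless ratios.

5.21 × 10^4 kg

778.819 × 69.3 = 53972.1567 → 5.40 × 10^4 kg (3 s.f., last digit at the 10^2 place).
523.0 × 3.65 = 1908.95 → 1.91 × 10^3 kg (3 s.f., last digit at the 10^1 place).
Difference: 52063.2067 kg; keep the coarser place, 10^2.
Result: 5.21 × 10^4 kg.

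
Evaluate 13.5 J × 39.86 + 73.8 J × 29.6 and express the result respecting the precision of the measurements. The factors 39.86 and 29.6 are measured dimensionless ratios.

2.72 × 10^3 J

13.5 × 39.86 = 538.11 → 538 J (3 s.f., last digit at the 10^0 place).
73.8 × 29.6 = 2184.48 → 2.18 × 10^3 J (3 s.f., last digit at the 10^1 place).
Sum: 2722.59 J; keep the coarser place, 10^1.
Result: 2.72 × 10^3 J.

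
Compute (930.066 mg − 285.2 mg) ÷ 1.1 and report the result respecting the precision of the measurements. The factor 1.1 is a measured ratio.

5.9 × 10² mg

930.066 mg − 285.2 mg = 644.866 mg; the difference is limited to 1 decimal place (4 s.f.).
Carrying full precision, 644.866 ÷ 1.1 = 586.241818182… mg; 1.1 has 2 s.f., so the result keeps min(4, 2) = 2 s.f.
Rounded to 2 significant figures: 5.9 × 10² mg.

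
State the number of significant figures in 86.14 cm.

4

86.14: every digit is nonzero and significant.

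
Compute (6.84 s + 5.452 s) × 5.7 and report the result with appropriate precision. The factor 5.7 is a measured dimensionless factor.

6.84 s + 5.452 s = 12.292 s; the sum is limited to 2 decimal places (4 s.f.).
Carrying full precision, 12.292 × 5.7 = 70.0644 s; 5.7 has 2 s.f., so the result keeps min(4, 2) = 2 s.f.
Rounded to 2 significant figures: 7.0 × 10¹ s.

7.0 × 10¹ s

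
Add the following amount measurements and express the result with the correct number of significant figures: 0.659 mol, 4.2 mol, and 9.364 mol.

0.659 mol + 4.2 mol + 9.364 mol = 14.223 mol.
Addition/subtraction keeps the fewest decimal places: 0.659 → 3 decimal places, 4.2 → 1 decimal place, 9.364 → 3 decimal places; limit is 1.
Rounded to 1 decimal place: 14.2 mol.

14.2 mol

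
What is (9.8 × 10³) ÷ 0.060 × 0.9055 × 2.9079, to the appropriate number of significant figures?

(9.8 × 10³) ÷ 0.060 × 0.9055 × 2.9079 = 430073.5635…
Multiplication/division keeps the fewest significant figures: 9.8 × 10³ → 2 s.f., 0.060 → 2 s.f., 0.9055 → 4 s.f., 2.9079 → 5 s.f.; limit is 2.
Rounded to 2 significant figures: 4.3 × 10⁵.

4.3 × 10⁵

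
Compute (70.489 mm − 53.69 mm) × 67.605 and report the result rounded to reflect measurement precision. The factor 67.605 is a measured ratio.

70.489 mm − 53.69 mm = 16.799 mm; the difference is limited to 2 decimal places (4 s.f.).
Carrying full precision, 16.799 × 67.605 = 1135.696395 mm; 67.605 has 5 s.f., so the result keeps min(4, 5) = 4 s.f.
Rounded to 4 significant figures: 1136 mm.

1136 mm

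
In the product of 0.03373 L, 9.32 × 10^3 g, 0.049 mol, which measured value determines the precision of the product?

0.049 mol

0.03373 L → 4 s.f.; 9.32 × 10^3 g → 3 s.f.; 0.049 mol → 2 s.f.
The fewest is 2 significant figures, from 0.049 mol.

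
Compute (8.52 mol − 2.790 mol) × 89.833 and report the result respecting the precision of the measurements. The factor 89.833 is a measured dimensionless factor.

515 mol

8.52 mol − 2.790 mol = 5.730 mol; the difference is limited to 2 decimal places (3 s.f.).
Carrying full precision, 5.730 × 89.833 = 514.74309 mol; 89.833 has 5 s.f., so the result keeps min(3, 5) = 3 s.f.
Rounded to 3 significant figures: 515 mol.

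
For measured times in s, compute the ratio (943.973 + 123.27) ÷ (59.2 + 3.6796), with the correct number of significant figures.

943.973 + 123.27 = 1067.243, limited to 2 d.p. → 6 s.f.; 59.2 + 3.6796 = 62.8796, limited to 1 d.p. → 3 s.f.
Carrying full precision, 1067.243 ÷ 62.8796 = 16.9728019898…; keep min(6, 3) = 3 s.f.
Rounded to 3 significant figures: 17.0.

17.0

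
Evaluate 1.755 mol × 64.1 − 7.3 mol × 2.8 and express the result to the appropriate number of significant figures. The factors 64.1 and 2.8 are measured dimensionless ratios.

92 mol

1.755 × 64.1 = 112.4955 → 112 mol (3 s.f., last digit at the 10^0 place).
7.3 × 2.8 = 20.44 → 20. mol (2 s.f., last digit at the 10^0 place).
Difference: 92.0555 mol; keep the coarser place, 10^0.
Result: 92 mol.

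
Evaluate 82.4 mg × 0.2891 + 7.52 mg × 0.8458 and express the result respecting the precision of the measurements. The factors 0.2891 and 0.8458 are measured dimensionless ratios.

82.4 × 0.2891 = 23.82184 → 23.8 mg (3 s.f., last digit at the 10^-1 place).
7.52 × 0.8458 = 6.360416 → 6.36 mg (3 s.f., last digit at the 10^-2 place).
Sum: 30.182256 mg; keep the coarser place, 10^-1.
Result: 30.2 mg.

30.2 mg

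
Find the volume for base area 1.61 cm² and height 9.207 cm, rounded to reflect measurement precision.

14.8 cm³

volume = 1.61 cm² × 9.207 cm = 14.82327 cm³.
1.61 has 3 significant figures; 9.207 has 4.
Division/multiplication keeps the fewest: 3 significant figures.
Rounded: 14.8 cm³.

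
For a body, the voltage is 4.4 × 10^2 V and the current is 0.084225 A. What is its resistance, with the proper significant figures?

resistance = 4.4 × 10^2 V ÷ 0.084225 A = 5224.10210745… Ω.
4.4 × 10^2 has 2 significant figures; 0.084225 has 5.
Division/multiplication keeps the fewest: 2 significant figures.
Rounded: 5.2 × 10^3 Ω.

5.2 × 10^3 Ω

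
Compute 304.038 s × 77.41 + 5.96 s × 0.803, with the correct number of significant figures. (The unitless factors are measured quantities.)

304.038 × 77.41 = 23535.58158 → 2.354 × 10⁴ s (4 s.f., last digit at the 10^1 place).
5.96 × 0.803 = 4.78588 → 4.79 s (3 s.f., last digit at the 10^-2 place).
Sum: 23540.36746 s; keep the coarser place, 10^1.
Result: 2.354 × 10⁴ s.

2.354 × 10⁴ s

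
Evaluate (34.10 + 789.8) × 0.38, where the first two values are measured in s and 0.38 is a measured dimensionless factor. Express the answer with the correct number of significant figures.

3.1 × 10^2 s

34.10 s + 789.8 s = 823.90 s; the sum is limited to 1 decimal place (4 s.f.).
Carrying full precision, 823.90 × 0.38 = 313.082 s; 0.38 has 2 s.f., so the result keeps min(4, 2) = 2 s.f.
Rounded to 2 significant figures: 3.1 × 10^2 s.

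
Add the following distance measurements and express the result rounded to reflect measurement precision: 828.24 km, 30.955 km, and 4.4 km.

828.24 km + 30.955 km + 4.4 km = 863.595 km.
Addition/subtraction keeps the fewest decimal places: 828.24 → 2 decimal places, 30.955 → 3 decimal places, 4.4 → 1 decimal place; limit is 1.
Rounded to 1 decimal place: 8.636 × 10² km.

8.636 × 10² km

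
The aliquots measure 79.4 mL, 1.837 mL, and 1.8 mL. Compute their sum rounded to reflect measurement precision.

83.0 mL

79.4 mL + 1.837 mL + 1.8 mL = 83.037 mL.
Addition/subtraction keeps the fewest decimal places: 79.4 → 1 decimal place, 1.837 → 3 decimal places, 1.8 → 1 decimal place; limit is 1.
Rounded to 1 decimal place: 83.0 mL.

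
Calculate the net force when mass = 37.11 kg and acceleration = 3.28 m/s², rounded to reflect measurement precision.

122 N

net force = 37.11 kg × 3.28 m/s² = 121.7208 N.
37.11 has 4 significant figures; 3.28 has 3.
Division/multiplication keeps the fewest: 3 significant figures.
Rounded: 122 N.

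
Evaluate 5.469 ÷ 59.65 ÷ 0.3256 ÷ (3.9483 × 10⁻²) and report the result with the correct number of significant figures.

7.132

5.469 ÷ 59.65 ÷ 0.3256 ÷ (3.9483 × 10⁻²) = 7.13186206942…
Multiplication/division keeps the fewest significant figures: 5.469 → 4 s.f., 59.65 → 4 s.f., 0.3256 → 4 s.f., 3.9483 × 10⁻² → 5 s.f.; limit is 4.
Rounded to 4 significant figures: 7.132.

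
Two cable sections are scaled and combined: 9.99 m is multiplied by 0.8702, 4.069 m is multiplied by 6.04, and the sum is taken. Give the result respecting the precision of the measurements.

33.3 m

9.99 × 0.8702 = 8.693298 → 8.69 m (3 s.f., last digit at the 10^-2 place).
4.069 × 6.04 = 24.57676 → 24.6 m (3 s.f., last digit at the 10^-1 place).
Sum: 33.270058 m; keep the coarser place, 10^-1.
Result: 33.3 m.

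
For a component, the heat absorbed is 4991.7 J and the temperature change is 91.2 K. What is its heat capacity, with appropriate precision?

heat capacity = 4991.7 J ÷ 91.2 K = 54.7335526316… J/K.
4991.7 has 5 significant figures; 91.2 has 3.
Division/multiplication keeps the fewest: 3 significant figures.
Rounded: 54.7 J/K.

54.7 J/K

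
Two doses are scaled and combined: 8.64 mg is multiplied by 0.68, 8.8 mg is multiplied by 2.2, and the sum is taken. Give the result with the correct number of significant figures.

25 mg

8.64 × 0.68 = 5.8752 → 5.9 mg (2 s.f., last digit at the 10^-1 place).
8.8 × 2.2 = 19.36 → 19 mg (2 s.f., last digit at the 10^0 place).
Sum: 25.2352 mg; keep the coarser place, 10^0.
Result: 25 mg.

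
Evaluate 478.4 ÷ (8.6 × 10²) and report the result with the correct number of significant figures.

478.4 ÷ (8.6 × 10²) = 0.556279069767…
Multiplication/division keeps the fewest significant figures: 478.4 → 4 s.f., 8.6 × 10² → 2 s.f.; limit is 2.
Rounded to 2 significant figures: 0.56.

0.56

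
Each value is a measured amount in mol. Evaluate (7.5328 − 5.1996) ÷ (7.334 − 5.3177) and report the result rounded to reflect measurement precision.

7.5328 − 5.1996 = 2.3332, limited to 4 d.p. → 5 s.f.; 7.334 − 5.3177 = 2.0163, limited to 3 d.p. → 4 s.f.
Carrying full precision, 2.3332 ÷ 2.0163 = 1.15716907206…; keep min(5, 4) = 4 s.f.
Rounded to 4 significant figures: 1.157.

1.157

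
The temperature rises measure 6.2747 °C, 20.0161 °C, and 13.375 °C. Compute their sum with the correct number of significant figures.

6.2747 °C + 20.0161 °C + 13.375 °C = 39.6658 °C.
Addition/subtraction keeps the fewest decimal places: 6.2747 → 4 decimal places, 20.0161 → 4 decimal places, 13.375 → 3 decimal places; limit is 3.
Rounded to 3 decimal places: 39.666 °C.

39.666 °C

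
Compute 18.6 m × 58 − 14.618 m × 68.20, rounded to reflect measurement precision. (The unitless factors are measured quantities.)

18.6 × 58 = 1078.8 → 1.1 × 10³ m (2 s.f., last digit at the 10^2 place).
14.618 × 68.20 = 996.9476 → 9.969 × 10² m (4 s.f., last digit at the 10^-1 place).
Difference: 81.8524 m; keep the coarser place, 10^2.
Result: 1 × 10² m.

1 × 10² m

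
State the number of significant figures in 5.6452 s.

5.6452: every digit is nonzero and significant.

5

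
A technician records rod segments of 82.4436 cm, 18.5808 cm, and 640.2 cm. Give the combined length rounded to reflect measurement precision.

82.4436 cm + 18.5808 cm + 640.2 cm = 741.2244 cm.
Addition/subtraction keeps the fewest decimal places: 82.4436 → 4 decimal places, 18.5808 → 4 decimal places, 640.2 → 1 decimal place; limit is 1.
Rounded to 1 decimal place: 741.2 cm.

741.2 cm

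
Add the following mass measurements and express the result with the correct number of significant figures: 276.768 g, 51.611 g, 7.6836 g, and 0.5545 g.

3.36617 × 10² g

276.768 g + 51.611 g + 7.6836 g + 0.5545 g = 336.6171 g.
Addition/subtraction keeps the fewest decimal places: 276.768 → 3 decimal places, 51.611 → 3 decimal places, 7.6836 → 4 decimal places, 0.5545 → 4 decimal places; limit is 3.
Rounded to 3 decimal places: 3.36617 × 10² g.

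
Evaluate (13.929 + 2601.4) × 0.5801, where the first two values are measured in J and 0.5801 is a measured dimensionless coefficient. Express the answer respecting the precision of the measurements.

1517 J

13.929 J + 2601.4 J = 2615.329 J; the sum is limited to 1 decimal place (5 s.f.).
Carrying full precision, 2615.329 × 0.5801 = 1517.1523529 J; 0.5801 has 4 s.f., so the result keeps min(5, 4) = 4 s.f.
Rounded to 4 significant figures: 1517 J.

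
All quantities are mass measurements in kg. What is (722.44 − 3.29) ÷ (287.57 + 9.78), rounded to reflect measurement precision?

722.44 − 3.29 = 719.15, limited to 2 d.p. → 5 s.f.; 287.57 + 9.78 = 297.35, limited to 2 d.p. → 5 s.f.
Carrying full precision, 719.15 ÷ 297.35 = 2.41853035144…; keep min(5, 5) = 5 s.f.
Rounded to 5 significant figures: 2.4185.

2.4185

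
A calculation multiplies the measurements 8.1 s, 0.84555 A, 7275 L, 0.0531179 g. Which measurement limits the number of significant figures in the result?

8.1 s

8.1 s → 2 s.f.; 0.84555 A → 5 s.f.; 7275 L → 4 s.f.; 0.0531179 g → 6 s.f.
The fewest is 2 significant figures, from 8.1 s.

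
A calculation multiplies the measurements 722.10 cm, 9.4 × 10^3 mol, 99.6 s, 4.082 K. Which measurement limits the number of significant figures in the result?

9.4 × 10^3 mol

722.10 cm → 5 s.f.; 9.4 × 10^3 mol → 2 s.f.; 99.6 s → 3 s.f.; 4.082 K → 4 s.f.
The fewest is 2 significant figures, from 9.4 × 10^3 mol.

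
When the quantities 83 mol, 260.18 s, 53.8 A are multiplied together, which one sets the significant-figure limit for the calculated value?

83 mol

83 mol → 2 s.f.; 260.18 s → 5 s.f.; 53.8 A → 3 s.f.
The fewest is 2 significant figures, from 83 mol.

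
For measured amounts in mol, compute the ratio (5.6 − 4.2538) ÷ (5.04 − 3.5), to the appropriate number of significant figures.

0.87

5.6 − 4.2538 = 1.3462, limited to 1 d.p. → 2 s.f.; 5.04 − 3.5 = 1.54, limited to 1 d.p. → 2 s.f.
Carrying full precision, 1.3462 ÷ 1.54 = 0.874155844156…; keep min(2, 2) = 2 s.f.
Rounded to 2 significant figures: 0.87.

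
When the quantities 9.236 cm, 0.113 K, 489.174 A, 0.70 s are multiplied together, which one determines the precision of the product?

0.70 s

9.236 cm → 4 s.f.; 0.113 K → 3 s.f.; 489.174 A → 6 s.f.; 0.70 s → 2 s.f.
The fewest is 2 significant figures, from 0.70 s.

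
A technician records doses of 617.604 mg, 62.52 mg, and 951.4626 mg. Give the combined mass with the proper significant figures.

617.604 mg + 62.52 mg + 951.4626 mg = 1631.5866 mg.
Addition/subtraction keeps the fewest decimal places: 617.604 → 3 decimal places, 62.52 → 2 decimal places, 951.4626 → 4 decimal places; limit is 2.
Rounded to 2 decimal places: 1631.59 mg.

1631.59 mg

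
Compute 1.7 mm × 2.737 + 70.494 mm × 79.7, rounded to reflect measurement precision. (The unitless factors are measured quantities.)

1.7 × 2.737 = 4.6529 → 4.7 mm (2 s.f., last digit at the 10^-1 place).
70.494 × 79.7 = 5618.3718 → 5.62 × 10^3 mm (3 s.f., last digit at the 10^1 place).
Sum: 5623.0247 mm; keep the coarser place, 10^1.
Result: 5.62 × 10^3 mm.

5.62 × 10^3 mm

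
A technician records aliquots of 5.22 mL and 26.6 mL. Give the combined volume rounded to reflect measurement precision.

5.22 mL + 26.6 mL = 31.82 mL.
Addition/subtraction keeps the fewest decimal places: 5.22 → 2 decimal places, 26.6 → 1 decimal place; limit is 1.
Rounded to 1 decimal place: 31.8 mL.

31.8 mL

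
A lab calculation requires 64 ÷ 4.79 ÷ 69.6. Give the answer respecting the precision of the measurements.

64 ÷ 4.79 ÷ 69.6 = 0.191970820435…
Multiplication/division keeps the fewest significant figures: 64 → 2 s.f., 4.79 → 3 s.f., 69.6 → 3 s.f.; limit is 2.
Rounded to 2 significant figures: 0.19.

0.19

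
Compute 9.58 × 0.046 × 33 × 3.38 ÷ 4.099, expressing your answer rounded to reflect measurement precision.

9.58 × 0.046 × 33 × 3.38 ÷ 4.099 = 11.9915704318…
Multiplication/division keeps the fewest significant figures: 9.58 → 3 s.f., 0.046 → 2 s.f., 33 → 2 s.f., 3.38 → 3 s.f., 4.099 → 4 s.f.; limit is 2.
Rounded to 2 significant figures: 12.

12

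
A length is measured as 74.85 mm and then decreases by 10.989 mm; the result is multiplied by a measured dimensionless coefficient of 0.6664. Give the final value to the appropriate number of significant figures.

42.56 mm

74.85 mm − 10.989 mm = 63.861 mm; the difference is limited to 2 decimal places (4 s.f.).
Carrying full precision, 63.861 × 0.6664 = 42.5569704 mm; 0.6664 has 4 s.f., so the result keeps min(4, 4) = 4 s.f.
Rounded to 4 significant figures: 42.56 mm.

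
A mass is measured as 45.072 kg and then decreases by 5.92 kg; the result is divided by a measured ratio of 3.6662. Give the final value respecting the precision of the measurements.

10.68 kg

45.072 kg − 5.92 kg = 39.152 kg; the difference is limited to 2 decimal places (4 s.f.).
Carrying full precision, 39.152 ÷ 3.6662 = 10.6791773498… kg; 3.6662 has 5 s.f., so the result keeps min(4, 5) = 4 s.f.
Rounded to 4 significant figures: 10.68 kg.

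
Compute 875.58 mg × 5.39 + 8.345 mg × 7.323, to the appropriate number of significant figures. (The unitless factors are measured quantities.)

875.58 × 5.39 = 4719.3762 → 4.72 × 10^3 mg (3 s.f., last digit at the 10^1 place).
8.345 × 7.323 = 61.110435 → 61.11 mg (4 s.f., last digit at the 10^-2 place).
Sum: 4780.486635 mg; keep the coarser place, 10^1.
Result: 4.78 × 10^3 mg.

4.78 × 10^3 mg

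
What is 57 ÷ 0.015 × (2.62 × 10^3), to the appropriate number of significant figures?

1.0 × 10^7

57 ÷ 0.015 × (2.62 × 10^3) = 9956000
Multiplication/division keeps the fewest significant figures: 57 → 2 s.f., 0.015 → 2 s.f., 2.62 × 10^3 → 3 s.f.; limit is 2.
Rounded to 2 significant figures: 1.0 × 10^7.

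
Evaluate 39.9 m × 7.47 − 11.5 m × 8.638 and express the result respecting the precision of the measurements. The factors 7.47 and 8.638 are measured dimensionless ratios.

39.9 × 7.47 = 298.053 → 298 m (3 s.f., last digit at the 10^0 place).
11.5 × 8.638 = 99.337 → 99.3 m (3 s.f., last digit at the 10^-1 place).
Difference: 198.716 m; keep the coarser place, 10^0.
Result: 199 m.

199 m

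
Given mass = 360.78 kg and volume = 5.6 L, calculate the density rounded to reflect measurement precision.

64 kg/L

density = 360.78 kg ÷ 5.6 L = 64.425 kg/L.
360.78 has 5 significant figures; 5.6 has 2.
Division/multiplication keeps the fewest: 2 significant figures.
Rounded: 64 kg/L.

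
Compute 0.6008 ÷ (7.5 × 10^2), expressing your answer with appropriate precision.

8.0 × 10^-4

0.6008 ÷ (7.5 × 10^2) = 0.000801066666667…
Multiplication/division keeps the fewest significant figures: 0.6008 → 4 s.f., 7.5 × 10^2 → 2 s.f.; limit is 2.
Rounded to 2 significant figures: 8.0 × 10^-4.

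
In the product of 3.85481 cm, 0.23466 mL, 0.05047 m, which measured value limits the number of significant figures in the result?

0.05047 m

3.85481 cm → 6 s.f.; 0.23466 mL → 5 s.f.; 0.05047 m → 4 s.f.
The fewest is 4 significant figures, from 0.05047 m.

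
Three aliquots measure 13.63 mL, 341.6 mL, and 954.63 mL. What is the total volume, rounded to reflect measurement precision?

13.63 mL + 341.6 mL + 954.63 mL = 1309.86 mL.
Addition/subtraction keeps the fewest decimal places: 13.63 → 2 decimal places, 341.6 → 1 decimal place, 954.63 → 2 decimal places; limit is 1.
Rounded to 1 decimal place: 1309.9 mL.

1309.9 mL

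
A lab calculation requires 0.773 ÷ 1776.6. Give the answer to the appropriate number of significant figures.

4.35 × 10^-4

0.773 ÷ 1776.6 = 0.00043510075425…
Multiplication/division keeps the fewest significant figures: 0.773 → 3 s.f., 1776.6 → 5 s.f.; limit is 3.
Rounded to 3 significant figures: 4.35 × 10^-4.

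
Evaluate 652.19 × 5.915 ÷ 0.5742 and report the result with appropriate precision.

6.718 × 10³

652.19 × 5.915 ÷ 0.5742 = 6718.39750958…
Multiplication/division keeps the fewest significant figures: 652.19 → 5 s.f., 5.915 → 4 s.f., 0.5742 → 4 s.f.; limit is 4.
Rounded to 4 significant figures: 6.718 × 10³.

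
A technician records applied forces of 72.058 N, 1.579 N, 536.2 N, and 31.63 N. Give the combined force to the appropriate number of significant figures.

72.058 N + 1.579 N + 536.2 N + 31.63 N = 641.467 N.
Addition/subtraction keeps the fewest decimal places: 72.058 → 3 decimal places, 1.579 → 3 decimal places, 536.2 → 1 decimal place, 31.63 → 2 decimal places; limit is 1.
Rounded to 1 decimal place: 641.5 N.

641.5 N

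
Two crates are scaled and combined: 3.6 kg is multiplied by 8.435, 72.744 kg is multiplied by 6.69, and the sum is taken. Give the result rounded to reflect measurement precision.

517 kg

3.6 × 8.435 = 30.366 → 30. kg (2 s.f., last digit at the 10^0 place).
72.744 × 6.69 = 486.65736 → 487 kg (3 s.f., last digit at the 10^0 place).
Sum: 517.02336 kg; keep the coarser place, 10^0.
Result: 517 kg.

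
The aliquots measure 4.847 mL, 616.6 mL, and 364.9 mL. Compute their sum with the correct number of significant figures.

4.847 mL + 616.6 mL + 364.9 mL = 986.347 mL.
Addition/subtraction keeps the fewest decimal places: 4.847 → 3 decimal places, 616.6 → 1 decimal place, 364.9 → 1 decimal place; limit is 1.
Rounded to 1 decimal place: 986.3 mL.

986.3 mL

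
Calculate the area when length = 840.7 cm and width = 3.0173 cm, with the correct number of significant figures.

area = 840.7 cm × 3.0173 cm = 2536.64411 cm².
840.7 has 4 significant figures; 3.0173 has 5.
Division/multiplication keeps the fewest: 4 significant figures.
Rounded: 2537 cm².

2537 cm²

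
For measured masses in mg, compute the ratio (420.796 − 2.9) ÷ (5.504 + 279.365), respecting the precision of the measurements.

420.796 − 2.9 = 417.896, limited to 1 d.p. → 4 s.f.; 5.504 + 279.365 = 284.869, limited to 3 d.p. → 6 s.f.
Carrying full precision, 417.896 ÷ 284.869 = 1.46697604864…; keep min(4, 6) = 4 s.f.
Rounded to 4 significant figures: 1.467.

1.467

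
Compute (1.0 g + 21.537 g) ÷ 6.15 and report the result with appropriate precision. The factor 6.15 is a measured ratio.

3.66 g

1.0 g + 21.537 g = 22.537 g; the sum is limited to 1 decimal place (3 s.f.).
Carrying full precision, 22.537 ÷ 6.15 = 3.66455284553… g; 6.15 has 3 s.f., so the result keeps min(3, 3) = 3 s.f.
Rounded to 3 significant figures: 3.66 g.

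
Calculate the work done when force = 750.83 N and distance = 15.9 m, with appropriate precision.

1.19 × 10^4 J

work done = 750.83 N × 15.9 m = 11938.197 J.
750.83 has 5 significant figures; 15.9 has 3.
Division/multiplication keeps the fewest: 3 significant figures.
Rounded: 1.19 × 10^4 J.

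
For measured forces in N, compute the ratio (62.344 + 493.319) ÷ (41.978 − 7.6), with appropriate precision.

62.344 + 493.319 = 555.663, limited to 3 d.p. → 6 s.f.; 41.978 − 7.6 = 34.378, limited to 1 d.p. → 3 s.f.
Carrying full precision, 555.663 ÷ 34.378 = 16.1633312002…; keep min(6, 3) = 3 s.f.
Rounded to 3 significant figures: 16.2.

16.2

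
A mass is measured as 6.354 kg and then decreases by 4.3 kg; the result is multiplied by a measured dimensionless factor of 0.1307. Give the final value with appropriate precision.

0.27 kg

6.354 kg − 4.3 kg = 2.054 kg; the difference is limited to 1 decimal place (2 s.f.).
Carrying full precision, 2.054 × 0.1307 = 0.2684578 kg; 0.1307 has 4 s.f., so the result keeps min(2, 4) = 2 s.f.
Rounded to 2 significant figures: 0.27 kg.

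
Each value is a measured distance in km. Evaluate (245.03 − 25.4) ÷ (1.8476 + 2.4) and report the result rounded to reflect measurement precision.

245.03 − 25.4 = 219.63, limited to 1 d.p. → 4 s.f.; 1.8476 + 2.4 = 4.2476, limited to 1 d.p. → 2 s.f.
Carrying full precision, 219.63 ÷ 4.2476 = 51.706846219…; keep min(4, 2) = 2 s.f.
Rounded to 2 significant figures: 52.

52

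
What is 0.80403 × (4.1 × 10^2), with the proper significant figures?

0.80403 × (4.1 × 10^2) = 329.6523
Multiplication/division keeps the fewest significant figures: 0.80403 → 5 s.f., 4.1 × 10^2 → 2 s.f.; limit is 2.
Rounded to 2 significant figures: 3.3 × 10^2.

3.3 × 10^2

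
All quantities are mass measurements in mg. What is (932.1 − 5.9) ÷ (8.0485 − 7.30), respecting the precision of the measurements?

1.2 × 10³

932.1 − 5.9 = 926.2, limited to 1 d.p. → 4 s.f.; 8.0485 − 7.30 = 0.7485, limited to 2 d.p. → 2 s.f.
Carrying full precision, 926.2 ÷ 0.7485 = 1237.40814963…; keep min(4, 2) = 2 s.f.
Rounded to 2 significant figures: 1.2 × 10³.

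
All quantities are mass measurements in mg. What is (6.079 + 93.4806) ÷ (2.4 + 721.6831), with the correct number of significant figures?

0.1375

6.079 + 93.4806 = 99.5596, limited to 3 d.p. → 5 s.f.; 2.4 + 721.6831 = 724.0831, limited to 1 d.p. → 4 s.f.
Carrying full precision, 99.5596 ÷ 724.0831 = 0.137497477845…; keep min(5, 4) = 4 s.f.
Rounded to 4 significant figures: 0.1375.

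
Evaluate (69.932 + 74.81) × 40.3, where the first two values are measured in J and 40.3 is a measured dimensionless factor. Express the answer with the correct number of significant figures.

69.932 J + 74.81 J = 144.742 J; the sum is limited to 2 decimal places (5 s.f.).
Carrying full precision, 144.742 × 40.3 = 5833.1026 J; 40.3 has 3 s.f., so the result keeps min(5, 3) = 3 s.f.
Rounded to 3 significant figures: 5.83 × 10³ J.

5.83 × 10³ J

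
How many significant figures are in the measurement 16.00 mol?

4

16.00: trailing zeros after a decimal point are significant.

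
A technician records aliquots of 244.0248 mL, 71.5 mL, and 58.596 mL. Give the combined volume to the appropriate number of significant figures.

374.1 mL

244.0248 mL + 71.5 mL + 58.596 mL = 374.1208 mL.
Addition/subtraction keeps the fewest decimal places: 244.0248 → 4 decimal places, 71.5 → 1 decimal place, 58.596 → 3 decimal places; limit is 1.
Rounded to 1 decimal place: 374.1 mL.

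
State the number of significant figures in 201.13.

201.13: zeros between nonzero digits are significant.

5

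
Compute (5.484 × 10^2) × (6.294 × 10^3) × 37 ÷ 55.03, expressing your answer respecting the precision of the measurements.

2.3 × 10^6

(5.484 × 10^2) × (6.294 × 10^3) × 37 ÷ 55.03 = 2320739.50936…
Multiplication/division keeps the fewest significant figures: 5.484 × 10^2 → 4 s.f., 6.294 × 10^3 → 4 s.f., 37 → 2 s.f., 55.03 → 4 s.f.; limit is 2.
Rounded to 2 significant figures: 2.3 × 10^6.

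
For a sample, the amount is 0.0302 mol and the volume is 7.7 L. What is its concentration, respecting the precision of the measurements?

0.0039 mol/L

concentration = 0.0302 mol ÷ 7.7 L = 0.00392207792208… mol/L.
0.0302 has 3 significant figures; 7.7 has 2.
Division/multiplication keeps the fewest: 2 significant figures.
Rounded: 0.0039 mol/L.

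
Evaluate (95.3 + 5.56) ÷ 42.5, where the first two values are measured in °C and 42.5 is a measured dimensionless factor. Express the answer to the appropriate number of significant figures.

2.37 °C

95.3 °C + 5.56 °C = 100.86 °C; the sum is limited to 1 decimal place (4 s.f.).
Carrying full precision, 100.86 ÷ 42.5 = 2.37317647059… °C; 42.5 has 3 s.f., so the result keeps min(4, 3) = 3 s.f.
Rounded to 3 significant figures: 2.37 °C.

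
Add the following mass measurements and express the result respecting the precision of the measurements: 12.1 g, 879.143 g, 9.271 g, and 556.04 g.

12.1 g + 879.143 g + 9.271 g + 556.04 g = 1456.554 g.
Addition/subtraction keeps the fewest decimal places: 12.1 → 1 decimal place, 879.143 → 3 decimal places, 9.271 → 3 decimal places, 556.04 → 2 decimal places; limit is 1.
Rounded to 1 decimal place: 1456.6 g.

1456.6 g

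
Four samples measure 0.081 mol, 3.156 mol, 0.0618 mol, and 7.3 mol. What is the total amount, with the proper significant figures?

10.6 mol

0.081 mol + 3.156 mol + 0.0618 mol + 7.3 mol = 10.5988 mol.
Addition/subtraction keeps the fewest decimal places: 0.081 → 3 decimal places, 3.156 → 3 decimal places, 0.0618 → 4 decimal places, 7.3 → 1 decimal place; limit is 1.
Rounded to 1 decimal place: 10.6 mol.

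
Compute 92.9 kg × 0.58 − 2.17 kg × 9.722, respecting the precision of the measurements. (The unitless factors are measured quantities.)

33 kg

92.9 × 0.58 = 53.882 → 54 kg (2 s.f., last digit at the 10^0 place).
2.17 × 9.722 = 21.09674 → 21.1 kg (3 s.f., last digit at the 10^-1 place).
Difference: 32.78526 kg; keep the coarser place, 10^0.
Result: 33 kg.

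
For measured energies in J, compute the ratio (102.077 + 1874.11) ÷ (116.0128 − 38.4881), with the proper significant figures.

25.4911

102.077 + 1874.11 = 1976.187, limited to 2 d.p. → 6 s.f.; 116.0128 − 38.4881 = 77.5247, limited to 4 d.p. → 6 s.f.
Carrying full precision, 1976.187 ÷ 77.5247 = 25.4910628484…; keep min(6, 6) = 6 s.f.
Rounded to 6 significant figures: 25.4911.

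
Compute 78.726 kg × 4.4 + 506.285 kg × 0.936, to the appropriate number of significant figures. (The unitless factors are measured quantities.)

8.2 × 10² kg

78.726 × 4.4 = 346.3944 → 3.5 × 10² kg (2 s.f., last digit at the 10^1 place).
506.285 × 0.936 = 473.88276 → 474 kg (3 s.f., last digit at the 10^0 place).
Sum: 820.27716 kg; keep the coarser place, 10^1.
Result: 8.2 × 10² kg.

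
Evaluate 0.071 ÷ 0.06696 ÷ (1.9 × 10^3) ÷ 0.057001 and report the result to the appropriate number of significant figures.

0.0098

0.071 ÷ 0.06696 ÷ (1.9 × 10^3) ÷ 0.057001 = 0.00979054410012…
Multiplication/division keeps the fewest significant figures: 0.071 → 2 s.f., 0.06696 → 4 s.f., 1.9 × 10^3 → 2 s.f., 0.057001 → 5 s.f.; limit is 2.
Rounded to 2 significant figures: 0.0098.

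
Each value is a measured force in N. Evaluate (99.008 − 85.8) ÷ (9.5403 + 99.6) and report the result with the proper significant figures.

99.008 − 85.8 = 13.208, limited to 1 d.p. → 3 s.f.; 9.5403 + 99.6 = 109.1403, limited to 1 d.p. → 4 s.f.
Carrying full precision, 13.208 ÷ 109.1403 = 0.121018542188…; keep min(3, 4) = 3 s.f.
Rounded to 3 significant figures: 0.121.

0.121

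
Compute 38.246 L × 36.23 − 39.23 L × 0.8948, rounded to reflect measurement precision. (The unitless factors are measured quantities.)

38.246 × 36.23 = 1385.65258 → 1386 L (4 s.f., last digit at the 10^0 place).
39.23 × 0.8948 = 35.103004 → 35.10 L (4 s.f., last digit at the 10^-2 place).
Difference: 1350.549576 L; keep the coarser place, 10^0.
Result: 1351 L.

1351 L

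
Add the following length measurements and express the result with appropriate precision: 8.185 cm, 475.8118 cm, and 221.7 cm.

705.7 cm

8.185 cm + 475.8118 cm + 221.7 cm = 705.6968 cm.
Addition/subtraction keeps the fewest decimal places: 8.185 → 3 decimal places, 475.8118 → 4 decimal places, 221.7 → 1 decimal place; limit is 1.
Rounded to 1 decimal place: 705.7 cm.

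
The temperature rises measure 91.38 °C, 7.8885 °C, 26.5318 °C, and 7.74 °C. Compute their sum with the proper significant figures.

91.38 °C + 7.8885 °C + 26.5318 °C + 7.74 °C = 133.5403 °C.
Addition/subtraction keeps the fewest decimal places: 91.38 → 2 decimal places, 7.8885 → 4 decimal places, 26.5318 → 4 decimal places, 7.74 → 2 decimal places; limit is 2.
Rounded to 2 decimal places: 133.54 °C.

133.54 °C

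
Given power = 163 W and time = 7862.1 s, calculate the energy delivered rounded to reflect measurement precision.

energy delivered = 163 W × 7862.1 s = 1281522.3 J.
163 has 3 significant figures; 7862.1 has 5.
Division/multiplication keeps the fewest: 3 significant figures.
Rounded: 1.28 × 10⁶ J.

1.28 × 10⁶ J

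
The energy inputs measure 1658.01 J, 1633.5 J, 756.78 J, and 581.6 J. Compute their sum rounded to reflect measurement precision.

4.6299 × 10³ J

1658.01 J + 1633.5 J + 756.78 J + 581.6 J = 4629.89 J.
Addition/subtraction keeps the fewest decimal places: 1658.01 → 2 decimal places, 1633.5 → 1 decimal place, 756.78 → 2 decimal places, 581.6 → 1 decimal place; limit is 1.
Rounded to 1 decimal place: 4.6299 × 10³ J.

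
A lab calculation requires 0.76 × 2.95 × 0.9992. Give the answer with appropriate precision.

2.2

0.76 × 2.95 × 0.9992 = 2.2402064
Multiplication/division keeps the fewest significant figures: 0.76 → 2 s.f., 2.95 → 3 s.f., 0.9992 → 4 s.f.; limit is 2.
Rounded to 2 significant figures: 2.2.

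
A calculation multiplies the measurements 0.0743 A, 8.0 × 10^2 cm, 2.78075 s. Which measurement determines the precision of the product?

0.0743 A → 3 s.f.; 8.0 × 10^2 cm → 2 s.f.; 2.78075 s → 6 s.f.
The fewest is 2 significant figures, from 8.0 × 10^2 cm.

8.0 × 10^2 cm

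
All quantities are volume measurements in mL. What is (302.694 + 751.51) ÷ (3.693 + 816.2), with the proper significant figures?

302.694 + 751.51 = 1054.204, limited to 2 d.p. → 6 s.f.; 3.693 + 816.2 = 819.893, limited to 1 d.p. → 4 s.f.
Carrying full precision, 1054.204 ÷ 819.893 = 1.28578241307…; keep min(6, 4) = 4 s.f.
Rounded to 4 significant figures: 1.286.

1.286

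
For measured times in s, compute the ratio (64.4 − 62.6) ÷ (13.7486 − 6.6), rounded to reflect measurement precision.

0.25

64.4 − 62.6 = 1.8, limited to 1 d.p. → 2 s.f.; 13.7486 − 6.6 = 7.1486, limited to 1 d.p. → 2 s.f.
Carrying full precision, 1.8 ÷ 7.1486 = 0.251797554766…; keep min(2, 2) = 2 s.f.
Rounded to 2 significant figures: 0.25.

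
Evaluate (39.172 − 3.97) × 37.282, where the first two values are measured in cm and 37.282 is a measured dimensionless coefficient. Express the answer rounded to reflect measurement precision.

39.172 cm − 3.97 cm = 35.202 cm; the difference is limited to 2 decimal places (4 s.f.).
Carrying full precision, 35.202 × 37.282 = 1312.400964 cm; 37.282 has 5 s.f., so the result keeps min(4, 5) = 4 s.f.
Rounded to 4 significant figures: 1312 cm.

1312 cm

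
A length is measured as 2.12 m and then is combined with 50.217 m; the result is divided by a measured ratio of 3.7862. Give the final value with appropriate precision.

13.82 m

2.12 m + 50.217 m = 52.337 m; the sum is limited to 2 decimal places (4 s.f.).
Carrying full precision, 52.337 ÷ 3.7862 = 13.8230943954… m; 3.7862 has 5 s.f., so the result keeps min(4, 5) = 4 s.f.
Rounded to 4 significant figures: 13.82 m.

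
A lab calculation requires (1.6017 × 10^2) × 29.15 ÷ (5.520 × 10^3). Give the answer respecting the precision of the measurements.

(1.6017 × 10^2) × 29.15 ÷ (5.520 × 10^3) = 0.845825271739…
Multiplication/division keeps the fewest significant figures: 1.6017 × 10^2 → 5 s.f., 29.15 → 4 s.f., 5.520 × 10^3 → 4 s.f.; limit is 4.
Rounded to 4 significant figures: 8.458 × 10^-1.

8.458 × 10^-1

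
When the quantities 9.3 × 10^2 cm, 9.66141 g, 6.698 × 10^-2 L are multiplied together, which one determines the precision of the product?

9.3 × 10^2 cm → 2 s.f.; 9.66141 g → 6 s.f.; 6.698 × 10^-2 L → 4 s.f.
The fewest is 2 significant figures, from 9.3 × 10^2 cm.

9.3 × 10^2 cm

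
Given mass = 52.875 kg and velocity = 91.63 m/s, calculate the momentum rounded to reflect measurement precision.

4845 kg·m/s

momentum = 52.875 kg × 91.63 m/s = 4844.93625 kg·m/s.
52.875 has 5 significant figures; 91.63 has 4.
Division/multiplication keeps the fewest: 4 significant figures.
Rounded: 4845 kg·m/s.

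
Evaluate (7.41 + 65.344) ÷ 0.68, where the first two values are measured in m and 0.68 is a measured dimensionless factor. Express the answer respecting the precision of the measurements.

7.41 m + 65.344 m = 72.754 m; the sum is limited to 2 decimal places (4 s.f.).
Carrying full precision, 72.754 ÷ 0.68 = 106.991176471… m; 0.68 has 2 s.f., so the result keeps min(4, 2) = 2 s.f.
Rounded to 2 significant figures: 1.1 × 10² m.

1.1 × 10² m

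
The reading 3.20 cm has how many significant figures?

3.20: trailing zeros after a decimal point are significant.

3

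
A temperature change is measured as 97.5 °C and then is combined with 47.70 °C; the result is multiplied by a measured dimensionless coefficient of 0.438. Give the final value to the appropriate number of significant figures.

97.5 °C + 47.70 °C = 145.20 °C; the sum is limited to 1 decimal place (4 s.f.).
Carrying full precision, 145.20 × 0.438 = 63.5976 °C; 0.438 has 3 s.f., so the result keeps min(4, 3) = 3 s.f.
Rounded to 3 significant figures: 63.6 °C.

63.6 °C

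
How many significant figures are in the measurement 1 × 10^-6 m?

1

1 × 10^-6: in scientific notation every digit of the coefficient is significant.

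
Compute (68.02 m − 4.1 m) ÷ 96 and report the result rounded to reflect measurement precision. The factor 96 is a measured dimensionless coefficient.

68.02 m − 4.1 m = 63.92 m; the difference is limited to 1 decimal place (3 s.f.).
Carrying full precision, 63.92 ÷ 96 = 0.665833333333… m; 96 has 2 s.f., so the result keeps min(3, 2) = 2 s.f.
Rounded to 2 significant figures: 0.67 m.

0.67 m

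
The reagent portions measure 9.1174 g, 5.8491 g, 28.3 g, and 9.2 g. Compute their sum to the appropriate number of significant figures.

9.1174 g + 5.8491 g + 28.3 g + 9.2 g = 52.4665 g.
Addition/subtraction keeps the fewest decimal places: 9.1174 → 4 decimal places, 5.8491 → 4 decimal places, 28.3 → 1 decimal place, 9.2 → 1 decimal place; limit is 1.
Rounded to 1 decimal place: 52.5 g.

52.5 g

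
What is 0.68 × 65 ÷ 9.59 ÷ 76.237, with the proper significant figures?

0.68 × 65 ÷ 9.59 ÷ 76.237 = 0.0604557849163…
Multiplication/division keeps the fewest significant figures: 0.68 → 2 s.f., 65 → 2 s.f., 9.59 → 3 s.f., 76.237 → 5 s.f.; limit is 2.
Rounded to 2 significant figures: 0.060.

0.060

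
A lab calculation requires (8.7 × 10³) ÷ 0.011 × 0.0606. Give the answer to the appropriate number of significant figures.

4.8 × 10⁴

(8.7 × 10³) ÷ 0.011 × 0.0606 = 47929.0909091…
Multiplication/division keeps the fewest significant figures: 8.7 × 10³ → 2 s.f., 0.011 → 2 s.f., 0.0606 → 3 s.f.; limit is 2.
Rounded to 2 significant figures: 4.8 × 10⁴.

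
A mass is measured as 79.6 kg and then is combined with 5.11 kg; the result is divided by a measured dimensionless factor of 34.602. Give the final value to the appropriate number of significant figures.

2.45 kg

79.6 kg + 5.11 kg = 84.71 kg; the sum is limited to 1 decimal place (3 s.f.).
Carrying full precision, 84.71 ÷ 34.602 = 2.44812438587… kg; 34.602 has 5 s.f., so the result keeps min(3, 5) = 3 s.f.
Rounded to 3 significant figures: 2.45 kg.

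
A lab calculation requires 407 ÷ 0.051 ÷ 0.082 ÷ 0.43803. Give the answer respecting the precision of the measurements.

407 ÷ 0.051 ÷ 0.082 ÷ 0.43803 = 222180.799424…
Multiplication/division keeps the fewest significant figures: 407 → 3 s.f., 0.051 → 2 s.f., 0.082 → 2 s.f., 0.43803 → 5 s.f.; limit is 2.
Rounded to 2 significant figures: 2.2 × 10⁵.

2.2 × 10⁵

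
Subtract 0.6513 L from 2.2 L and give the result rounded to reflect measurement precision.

1.5 L

2.2 L − 0.6513 L = 1.5487 L.
Addition/subtraction keeps the fewest decimal places: 2.2 → 1 decimal place, 0.6513 → 4 decimal places; limit is 1.
Rounded to 1 decimal place: 1.5 L.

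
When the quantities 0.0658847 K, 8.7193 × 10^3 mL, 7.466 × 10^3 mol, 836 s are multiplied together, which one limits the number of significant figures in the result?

836 s

0.0658847 K → 6 s.f.; 8.7193 × 10^3 mL → 5 s.f.; 7.466 × 10^3 mol → 4 s.f.; 836 s → 3 s.f.
The fewest is 3 significant figures, from 836 s.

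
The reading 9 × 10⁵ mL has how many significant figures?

1

9 × 10⁵: in scientific notation every digit of the coefficient is significant.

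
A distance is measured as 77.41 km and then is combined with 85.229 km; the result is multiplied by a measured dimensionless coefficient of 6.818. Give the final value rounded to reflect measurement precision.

77.41 km + 85.229 km = 162.639 km; the sum is limited to 2 decimal places (5 s.f.).
Carrying full precision, 162.639 × 6.818 = 1108.872702 km; 6.818 has 4 s.f., so the result keeps min(5, 4) = 4 s.f.
Rounded to 4 significant figures: 1109 km.

1109 km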